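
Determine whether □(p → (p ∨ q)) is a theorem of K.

Valid in K

Tableau for the negation ¬□(p → (p ∨ q)):
1. ¬□(p → (p ∨ q)), w0
2. ¬(p → (p ∨ q)), w1
3. p, w1
4. ¬(p ∨ q), w1
5. ¬p, w1
6. ¬q, w1
Accessibility: w0Rw1
Branch closes: p and ¬p both at w1.
Every branch of the negation's tableau closes; the branch above is one of them.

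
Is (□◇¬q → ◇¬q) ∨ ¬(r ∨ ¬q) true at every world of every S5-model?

Valid in S5

Tableau for the negation ¬((□◇¬q → ◇¬q) ∨ ¬(r ∨ ¬q)):
1. ¬((□◇¬q → ◇¬q) ∨ ¬(r ∨ ¬q)), u
2. ¬(□◇¬q → ◇¬q), u
3. r ∨ ¬q, u
4. □◇¬q, u
5. ¬◇¬q, u
6. ◇¬q, u
7. q, u
8. r, u
9. ¬q, v
10. ◇¬q, v
11. q, v
Accessibility: uRu, uRv, vRu, vRv
Branch closes: q and ¬q both at v.
All branches of the negation close; one closing branch shown above.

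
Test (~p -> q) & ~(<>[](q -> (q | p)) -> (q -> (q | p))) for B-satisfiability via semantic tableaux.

1. (~p -> q) & ~(<>[](q -> (q | p)) -> (q -> (q | p))), u
2. ~p -> q, u   [&-rule on 1]
3. ~(<>[](q -> (q | p)) -> (q -> (q | p))), u   [&-rule on 1]
4. <>[](q -> (q | p)), u   [~->-rule on 3]
5. ~(q -> (q | p)), u   [~->-rule on 3]
6. q, u   [~->-rule on 5]
7. ~(q | p), u   [~->-rule on 5]
8. ~q, u   [~|-rule on 7]
9. ~p, u   [~|-rule on 7]
Accessibility: uRu
Branch closes: q and ~q both at u.
Every branch closes; the branch above is one of them.

Unsatisfiable (every branch closes)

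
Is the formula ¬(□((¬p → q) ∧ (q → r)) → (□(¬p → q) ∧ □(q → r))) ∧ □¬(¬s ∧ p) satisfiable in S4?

1. ¬(□((¬p → q) ∧ (q → r)) → (□(¬p → q) ∧ □(q → r))) ∧ □¬(¬s ∧ p), w0
2. ¬(□((¬p → q) ∧ (q → r)) → (□(¬p → q) ∧ □(q → r))), w0
3. □¬(¬s ∧ p), w0
4. □((¬p → q) ∧ (q → r)), w0
5. ¬(□(¬p → q) ∧ □(q → r)), w0
6. ¬(¬s ∧ p), w0
7. (¬p → q) ∧ (q → r), w0
8. ¬p → q, w0
9. q → r, w0
10. ¬□(q → r), w0
11. ¬p, w0
12. q, w0
13. r, w0
14. ¬(q → r), w1
15. q, w1
16. ¬r, w1
17. ¬(¬s ∧ p), w1
18. (¬p → q) ∧ (q → r), w1
19. ¬p → q, w1
20. q → r, w1
21. ¬p, w1
22. r, w1
Accessibility: w0Rw0, w0Rw1, w1Rw1
Branch closes: r and ¬r both at w1.
(One branch shown.) All branches close.

Unsatisfiable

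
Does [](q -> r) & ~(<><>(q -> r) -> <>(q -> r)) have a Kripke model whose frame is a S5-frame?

1. [](q -> r) & ~(<><>(q -> r) -> <>(q -> r)), 0
2. [](q -> r), 0
3. ~(<><>(q -> r) -> <>(q -> r)), 0
4. <><>(q -> r), 0
5. ~<>(q -> r), 0
6. q -> r, 0
7. ~(q -> r), 0
8. q, 0
9. ~r, 0
10. r, 0
Accessibility: 0R0
Branch closes: r and ~r both at 0.
(One branch shown.) All branches close.

No, unsatisfiable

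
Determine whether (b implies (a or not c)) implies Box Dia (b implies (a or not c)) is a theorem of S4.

Invalid (countermodel exists)

Tableau for the negation not ((b implies (a or not c)) implies Box Dia (b implies (a or not c))):
1. not ((b implies (a or not c)) implies Box Dia (b implies (a or not c))), w0
2. b implies (a or not c), w0
3. not Box Dia (b implies (a or not c)), w0
4. a or not c, w0
5. not c, w0
6. not Dia (b implies (a or not c)), w1
7. not (b implies (a or not c)), w1
8. b, w1
9. not (a or not c), w1
10. not a, w1
11. c, w1
Accessibility: w0Rw0, w0Rw1, w1Rw1
The negation has an open branch (countermodel exists).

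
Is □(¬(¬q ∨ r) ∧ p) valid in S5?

Tableau for the negation ¬□(¬(¬q ∨ r) ∧ p):
1. ¬□(¬(¬q ∨ r) ∧ p), 0
2. ¬(¬(¬q ∨ r) ∧ p), 1
3. ¬p, 1
Accessibility: 0R0, 0R1, 1R0, 1R1
The negation has an open branch (countermodel exists).

Invalid (countermodel exists)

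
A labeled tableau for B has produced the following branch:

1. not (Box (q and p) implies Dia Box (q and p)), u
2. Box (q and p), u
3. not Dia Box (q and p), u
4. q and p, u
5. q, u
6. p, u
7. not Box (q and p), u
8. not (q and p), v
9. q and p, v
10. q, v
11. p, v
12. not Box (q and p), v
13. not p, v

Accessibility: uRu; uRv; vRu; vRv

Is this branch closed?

Both p and not p appear at v.

Yes, closed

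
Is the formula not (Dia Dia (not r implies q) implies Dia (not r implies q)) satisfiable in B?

Satisfiable

1. not (Dia Dia (not r implies q) implies Dia (not r implies q)), u
2. Dia Dia (not r implies q), u
3. not Dia (not r implies q), u
4. not (not r implies q), u
5. not r, u
6. not q, u
7. Dia (not r implies q), v
8. not (not r implies q), v
9. not r, v
10. not q, v
11. not r implies q, w
12. q, w
Accessibility: uRu, uRv, vRu, vRv, vRw, wRv, wRw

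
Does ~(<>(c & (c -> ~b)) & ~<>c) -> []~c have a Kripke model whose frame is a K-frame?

1. ~(<>(c & (c -> ~b)) & ~<>c) -> []~c, 0
2. []~c, 0   [->-rule on 1 (branches; this branch)]

Yes, satisfiable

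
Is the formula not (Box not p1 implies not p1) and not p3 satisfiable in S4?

1. not (Box not p1 implies not p1) and not p3, u
2. not (Box not p1 implies not p1), u   [and-rule on 1]
3. not p3, u   [and-rule on 1]
4. Box not p1, u   [neg-implies-rule on 2]
5. p1, u   [neg-implies-rule on 2]
6. not p1, u   [Box-rule on 4 via uRu]
Accessibility: uRu
Branch closes: p1 and not p1 both at u.
Every branch closes; the branch above is one of them.

Unsatisfiable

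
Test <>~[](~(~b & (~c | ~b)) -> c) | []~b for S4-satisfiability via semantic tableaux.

Satisfiable (open branch found)

1. <>~[](~(~b & (~c | ~b)) -> c) | []~b, u
2. []~b, u
3. ~b, u
Accessibility: uRu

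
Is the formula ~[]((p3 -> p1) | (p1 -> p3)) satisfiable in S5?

1. ~[]((p3 -> p1) | (p1 -> p3)), 0
2. ~((p3 -> p1) | (p1 -> p3)), 1   [~[]-rule on 1: fresh world 1, 0R1]
3. ~(p3 -> p1), 1   [~|-rule on 2]
4. ~(p1 -> p3), 1   [~|-rule on 2]
5. p3, 1   [~->-rule on 3]
6. ~p1, 1   [~->-rule on 3]
7. p1, 1   [~->-rule on 4]
8. ~p3, 1   [~->-rule on 4]
Accessibility: 0R0, 0R1, 1R0, 1R1
Branch closes: p1 and ~p1 both at 1.
Every branch closes; the branch above is one of them.

Unsatisfiable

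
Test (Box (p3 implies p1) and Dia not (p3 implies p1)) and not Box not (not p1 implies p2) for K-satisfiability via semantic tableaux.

Unsatisfiable (every branch closes)

1. (Box (p3 implies p1) and Dia not (p3 implies p1)) and not Box not (not p1 implies p2), u
2. Box (p3 implies p1) and Dia not (p3 implies p1), u
3. not Box not (not p1 implies p2), u
4. Box (p3 implies p1), u
5. Dia not (p3 implies p1), u
6. not p1 implies p2, v
7. p3 implies p1, v
8. p2, v
9. p1, v
10. not (p3 implies p1), w
11. p3, w
12. not p1, w
13. p3 implies p1, w
14. p1, w
Accessibility: uRv, uRw
Branch closes: p1 and not p1 both at w.
(One branch shown.) All branches close.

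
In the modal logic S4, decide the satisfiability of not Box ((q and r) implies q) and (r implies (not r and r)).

No, unsatisfiable

1. not Box ((q and r) implies q) and (r implies (not r and r)), w0
2. not Box ((q and r) implies q), w0
3. r implies (not r and r), w0
4. not r, w0
5. not ((q and r) implies q), w1
6. q and r, w1
7. not q, w1
8. q, w1
9. r, w1
Accessibility: w0Rw0, w0Rw1, w1Rw1
Branch closes: q and not q both at w1.
(One branch shown.) All branches close.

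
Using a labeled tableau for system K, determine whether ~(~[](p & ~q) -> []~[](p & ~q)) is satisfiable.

1. ~(~[](p & ~q) -> []~[](p & ~q)), u
2. ~[](p & ~q), u
3. ~[]~[](p & ~q), u
4. ~(p & ~q), v
5. q, v
6. [](p & ~q), w
Accessibility: uRv, uRw

Yes, satisfiable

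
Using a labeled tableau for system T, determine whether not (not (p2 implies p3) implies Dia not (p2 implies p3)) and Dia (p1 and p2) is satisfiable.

1. not (not (p2 implies p3) implies Dia not (p2 implies p3)) and Dia (p1 and p2), 0
2. not (not (p2 implies p3) implies Dia not (p2 implies p3)), 0
3. Dia (p1 and p2), 0
4. not (p2 implies p3), 0
5. not Dia not (p2 implies p3), 0
6. p2, 0
7. not p3, 0
8. p2 implies p3, 0
9. p3, 0
Accessibility: 0R0
Branch closes: p3 and not p3 both at 0.
All branches of the tableau close; one closing branch shown above.

No, unsatisfiable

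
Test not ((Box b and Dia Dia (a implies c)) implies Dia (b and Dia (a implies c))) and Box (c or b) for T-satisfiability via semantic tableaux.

1. not ((Box b and Dia Dia (a implies c)) implies Dia (b and Dia (a implies c))) and Box (c or b), w0
2. not ((Box b and Dia Dia (a implies c)) implies Dia (b and Dia (a implies c))), w0
3. Box (c or b), w0
4. Box b and Dia Dia (a implies c), w0
5. not Dia (b and Dia (a implies c)), w0
6. Box b, w0
7. Dia Dia (a implies c), w0
8. c or b, w0
9. not (b and Dia (a implies c)), w0
10. b, w0
11. not Dia (a implies c), w0
12. not (a implies c), w0
13. a, w0
14. not c, w0
15. Dia (a implies c), w1
16. c or b, w1
17. not (b and Dia (a implies c)), w1
18. b, w1
19. not (a implies c), w1
20. a, w1
21. not c, w1
22. not Dia (a implies c), w1
23. a implies c, w2
24. not (a implies c), w2
25. a, w2
26. not c, w2
27. c, w2
Accessibility: w0Rw0, w0Rw1, w1Rw1, w1Rw2, w2Rw2
Branch closes: c and not c both at w2.
(One branch shown.) All branches close.

No, unsatisfiable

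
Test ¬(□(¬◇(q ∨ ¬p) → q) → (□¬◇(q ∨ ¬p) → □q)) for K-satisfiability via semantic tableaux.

No, unsatisfiable

1. ¬(□(¬◇(q ∨ ¬p) → q) → (□¬◇(q ∨ ¬p) → □q)), 0
2. □(¬◇(q ∨ ¬p) → q), 0
3. ¬(□¬◇(q ∨ ¬p) → □q), 0
4. □¬◇(q ∨ ¬p), 0
5. ¬□q, 0
6. ¬q, 1
7. ¬◇(q ∨ ¬p) → q, 1
8. ¬◇(q ∨ ¬p), 1
9. ◇(q ∨ ¬p), 1
10. q ∨ ¬p, 2
11. ¬(q ∨ ¬p), 2
12. ¬q, 2
13. p, 2
14. ¬p, 2
Accessibility: 0R1, 1R2
Branch closes: p and ¬p both at 2.
All branches of the tableau close; one closing branch shown above.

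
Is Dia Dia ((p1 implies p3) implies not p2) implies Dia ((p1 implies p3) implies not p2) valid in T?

Tableau for the negation not (Dia Dia ((p1 implies p3) implies not p2) implies Dia ((p1 implies p3) implies not p2)):
1. not (Dia Dia ((p1 implies p3) implies not p2) implies Dia ((p1 implies p3) implies not p2)), 0
2. Dia Dia ((p1 implies p3) implies not p2), 0   [neg-implies-rule on 1]
3. not Dia ((p1 implies p3) implies not p2), 0   [neg-implies-rule on 1]
4. not ((p1 implies p3) implies not p2), 0   [neg-Dia-rule on 3 via 0R0]
5. p1 implies p3, 0   [neg-implies-rule on 4]
6. p2, 0   [neg-implies-rule on 4]
7. p3, 0   [implies-rule on 5 (branches; this branch)]
8. Dia ((p1 implies p3) implies not p2), 1   [Dia-rule on 2: fresh world 1, 0R1]
9. not ((p1 implies p3) implies not p2), 1   [neg-Dia-rule on 3 via 0R1]
10. p1 implies p3, 1   [neg-implies-rule on 9]
11. p2, 1   [neg-implies-rule on 9]
12. p3, 1   [implies-rule on 10 (branches; this branch)]
13. (p1 implies p3) implies not p2, 2   [Dia-rule on 8: fresh world 2, 1R2]
14. not p2, 2   [implies-rule on 13 (branches; this branch)]
Accessibility: 0R0, 0R1, 1R1, 1R2, 2R2
The negation has an open branch (countermodel exists).

No, not valid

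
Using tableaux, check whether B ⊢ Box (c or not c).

Tableau for the negation not Box (c or not c):
1. not Box (c or not c), w0
2. not (c or not c), w1
3. not c, w1
4. c, w1
Accessibility: w0Rw0, w0Rw1, w1Rw0, w1Rw1
Branch closes: c and not c both at w1.
All branches of the negation close; one closing branch shown above.

Valid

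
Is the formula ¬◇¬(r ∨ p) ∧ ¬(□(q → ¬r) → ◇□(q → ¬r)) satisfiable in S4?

Unsatisfiable (every branch closes)

1. ¬◇¬(r ∨ p) ∧ ¬(□(q → ¬r) → ◇□(q → ¬r)), 0
2. ¬◇¬(r ∨ p), 0
3. ¬(□(q → ¬r) → ◇□(q → ¬r)), 0
4. □(q → ¬r), 0
5. ¬◇□(q → ¬r), 0
6. r ∨ p, 0
7. q → ¬r, 0
8. ¬□(q → ¬r), 0
9. p, 0
10. ¬r, 0
11. ¬(q → ¬r), 1
12. q, 1
13. r, 1
14. r ∨ p, 1
15. q → ¬r, 1
16. ¬□(q → ¬r), 1
17. p, 1
18. ¬r, 1
Accessibility: 0R0, 0R1, 1R1
Branch closes: r and ¬r both at 1.
Every branch closes; the branch above is one of them.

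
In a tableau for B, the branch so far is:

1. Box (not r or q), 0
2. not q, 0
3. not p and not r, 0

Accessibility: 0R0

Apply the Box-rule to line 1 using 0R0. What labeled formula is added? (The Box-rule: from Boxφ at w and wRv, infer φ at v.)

not r or q, 0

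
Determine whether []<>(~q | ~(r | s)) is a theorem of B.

Tableau for the negation ~[]<>(~q | ~(r | s)):
1. ~[]<>(~q | ~(r | s)), u
2. ~<>(~q | ~(r | s)), v   [~[]-rule on 1: fresh world v, uRv]
3. ~(~q | ~(r | s)), u   [~<>-rule on 2 via vRu]
4. q, u   [~|-rule on 3]
5. r | s, u   [~|-rule on 3]
6. ~(~q | ~(r | s)), v   [~<>-rule on 2 via vRv]
7. q, v   [~|-rule on 6]
8. r | s, v   [~|-rule on 6]
9. s, u   [|-rule on 5 (branches; this branch)]
10. s, v   [|-rule on 8 (branches; this branch)]
Accessibility: uRu, uRv, vRu, vRv
The negation has an open branch (countermodel exists).

Invalid (countermodel exists)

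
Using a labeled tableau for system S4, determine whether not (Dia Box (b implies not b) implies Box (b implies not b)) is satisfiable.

Satisfiable (open branch found)

1. not (Dia Box (b implies not b) implies Box (b implies not b)), u
2. Dia Box (b implies not b), u   [neg-implies-rule on 1]
3. not Box (b implies not b), u   [neg-implies-rule on 1]
4. Box (b implies not b), v   [Dia-rule on 2: fresh world v, uRv]
5. b implies not b, v   [Box-rule on 4 via vRv]
6. not b, v   [implies-rule on 5 (branches; this branch)]
7. not (b implies not b), w   [neg-Box-rule on 3: fresh world w, uRw]
8. b, w   [neg-implies-rule on 7]
Accessibility: uRu, uRv, uRw, vRv, wRw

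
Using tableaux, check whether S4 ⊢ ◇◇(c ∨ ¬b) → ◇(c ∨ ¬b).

Tableau for the negation ¬(◇◇(c ∨ ¬b) → ◇(c ∨ ¬b)):
1. ¬(◇◇(c ∨ ¬b) → ◇(c ∨ ¬b)), 0
2. ◇◇(c ∨ ¬b), 0   [¬→-rule on 1]
3. ¬◇(c ∨ ¬b), 0   [¬→-rule on 1]
4. ¬(c ∨ ¬b), 0   [¬◇-rule on 3 via 0R0]
5. ¬c, 0   [¬∨-rule on 4]
6. b, 0   [¬∨-rule on 4]
7. ◇(c ∨ ¬b), 1   [◇-rule on 2: fresh world 1, 0R1]
8. ¬(c ∨ ¬b), 1   [¬◇-rule on 3 via 0R1]
9. ¬c, 1   [¬∨-rule on 8]
10. b, 1   [¬∨-rule on 8]
11. c ∨ ¬b, 2   [◇-rule on 7: fresh world 2, 1R2]
12. ¬(c ∨ ¬b), 2   [¬◇-rule on 3 via 0R2]
13. ¬c, 2   [¬∨-rule on 12]
14. b, 2   [¬∨-rule on 12]
15. ¬b, 2   [∨-rule on 11 (branches; this branch)]
Accessibility: 0R0, 0R1, 0R2, 1R1, 1R2, 2R2
Branch closes: b and ¬b both at 2.
All branches of the negation close; one closing branch shown above.

Valid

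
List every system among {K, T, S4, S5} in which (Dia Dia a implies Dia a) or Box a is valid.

S4, S5

S4-tableau for the negation not ((Dia Dia a implies Dia a) or Box a):
1. not ((Dia Dia a implies Dia a) or Box a), 0
2. not (Dia Dia a implies Dia a), 0
3. not Box a, 0
4. Dia Dia a, 0
5. not Dia a, 0
6. not a, 0
7. not a, 1
8. Dia a, 2
9. not a, 2
10. a, 3
11. not a, 3
Accessibility: 0R0, 0R1, 0R2, 0R3, 1R1, 2R2, 2R3, 3R3
Branch closes: a and not a both at 3.
Every branch closes (one shown): valid in S4, hence also in S5 (every theorem of S4 is a theorem of S5).
T-tableau for the negation not ((Dia Dia a implies Dia a) or Box a):
1. not ((Dia Dia a implies Dia a) or Box a), 0
2. not (Dia Dia a implies Dia a), 0
3. not Box a, 0
4. Dia Dia a, 0
5. not Dia a, 0
6. not a, 0
7. not a, 1
8. Dia a, 2
9. not a, 2
10. a, 3
Accessibility: 0R0, 0R1, 0R2, 1R1, 2R2, 2R3, 3R3
Complete open branch: countermodel on a T-frame, so not valid in T, nor in K (the same frame is also a K-frame).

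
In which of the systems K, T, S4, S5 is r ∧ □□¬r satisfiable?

K

T-tableau for the formula:
1. r ∧ □□¬r, 0
2. r, 0
3. □□¬r, 0
4. □¬r, 0
5. ¬r, 0
Accessibility: 0R0
Branch closes: r and ¬r both at 0.
Every branch closes (one shown): unsatisfiable in T, hence also in S4, S5 (every S4/S5-frame is a T-frame).
K-tableau for the formula:
1. r ∧ □□¬r, 0
2. r, 0
3. □□¬r, 0
Complete open branch: satisfiable in K.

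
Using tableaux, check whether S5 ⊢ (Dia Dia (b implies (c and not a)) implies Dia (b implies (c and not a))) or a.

Tableau for the negation not ((Dia Dia (b implies (c and not a)) implies Dia (b implies (c and not a))) or a):
1. not ((Dia Dia (b implies (c and not a)) implies Dia (b implies (c and not a))) or a), 0
2. not (Dia Dia (b implies (c and not a)) implies Dia (b implies (c and not a))), 0
3. not a, 0
4. Dia Dia (b implies (c and not a)), 0
5. not Dia (b implies (c and not a)), 0
6. not (b implies (c and not a)), 0
7. b, 0
8. not (c and not a), 0
9. not c, 0
10. Dia (b implies (c and not a)), 1
11. not (b implies (c and not a)), 1
12. b, 1
13. not (c and not a), 1
14. a, 1
15. b implies (c and not a), 2
16. not (b implies (c and not a)), 2
17. b, 2
18. not (c and not a), 2
19. c and not a, 2
20. c, 2
21. not a, 2
22. a, 2
Accessibility: 0R0, 0R1, 0R2, 1R0, 1R1, 1R2, 2R0, 2R1, 2R2
Branch closes: a and not a both at 2.
All branches of the negation close; one closing branch shown above.

Yes, valid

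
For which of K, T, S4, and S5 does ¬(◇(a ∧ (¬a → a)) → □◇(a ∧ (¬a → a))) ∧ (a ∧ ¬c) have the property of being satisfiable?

K, T, S4

S4-tableau for the formula:
1. ¬(◇(a ∧ (¬a → a)) → □◇(a ∧ (¬a → a))) ∧ (a ∧ ¬c), 0
2. ¬(◇(a ∧ (¬a → a)) → □◇(a ∧ (¬a → a))), 0   [∧-rule on 1]
3. a ∧ ¬c, 0   [∧-rule on 1]
4. ◇(a ∧ (¬a → a)), 0   [¬→-rule on 2]
5. ¬□◇(a ∧ (¬a → a)), 0   [¬→-rule on 2]
6. a, 0   [∧-rule on 3]
7. ¬c, 0   [∧-rule on 3]
8. a ∧ (¬a → a), 1   [◇-rule on 4: fresh world 1, 0R1]
9. a, 1   [∧-rule on 8]
10. ¬a → a, 1   [∧-rule on 8]
11. ¬◇(a ∧ (¬a → a)), 2   [¬□-rule on 5: fresh world 2, 0R2]
12. ¬(a ∧ (¬a → a)), 2   [¬◇-rule on 11 via 2R2]
13. ¬(¬a → a), 2   [¬∧-rule on 12 (branches; this branch)]
14. ¬a, 2   [¬→-rule on 13]
Accessibility: 0R0, 0R1, 0R2, 1R1, 2R2
Complete open branch: satisfiable in S4, hence also in K, T (this S4-model is also a K-model and a T-model).
S5-tableau for the formula:
1. ¬(◇(a ∧ (¬a → a)) → □◇(a ∧ (¬a → a))) ∧ (a ∧ ¬c), 0
2. ¬(◇(a ∧ (¬a → a)) → □◇(a ∧ (¬a → a))), 0   [∧-rule on 1]
3. a ∧ ¬c, 0   [∧-rule on 1]
4. ◇(a ∧ (¬a → a)), 0   [¬→-rule on 2]
5. ¬□◇(a ∧ (¬a → a)), 0   [¬→-rule on 2]
6. a, 0   [∧-rule on 3]
7. ¬c, 0   [∧-rule on 3]
8. a ∧ (¬a → a), 1   [◇-rule on 4: fresh world 1, 0R1]
9. a, 1   [∧-rule on 8]
10. ¬a → a, 1   [∧-rule on 8]
11. ¬◇(a ∧ (¬a → a)), 2   [¬□-rule on 5: fresh world 2, 0R2]
12. ¬(a ∧ (¬a → a)), 0   [¬◇-rule on 11 via 2R0]
13. ¬(a ∧ (¬a → a)), 1   [¬◇-rule on 11 via 2R1]
14. ¬(a ∧ (¬a → a)), 2   [¬◇-rule on 11 via 2R2]
15. ¬(¬a → a), 0   [¬∧-rule on 12 (branches; this branch)]
16. ¬a, 0   [¬→-rule on 15]
Accessibility: 0R0, 0R1, 0R2, 1R0, 1R1, 1R2, 2R0, 2R1, 2R2
Branch closes: a and ¬a both at 0.
Every branch closes (one shown): unsatisfiable in S5.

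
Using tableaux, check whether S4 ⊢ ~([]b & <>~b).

Tableau for the negation []b & <>~b:
1. []b & <>~b, u
2. []b, u
3. <>~b, u
4. b, u
5. ~b, v
6. b, v
Accessibility: uRu, uRv, vRv
Branch closes: b and ~b both at v.
Every branch of the negation's tableau closes; the branch above is one of them.

Valid in S4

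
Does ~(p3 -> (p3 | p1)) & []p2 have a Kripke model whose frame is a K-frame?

Unsatisfiable

1. ~(p3 -> (p3 | p1)) & []p2, u
2. ~(p3 -> (p3 | p1)), u
3. []p2, u
4. p3, u
5. ~(p3 | p1), u
6. ~p3, u
7. ~p1, u
Branch closes: p3 and ~p3 both at u.
Every branch closes; the branch above is one of them.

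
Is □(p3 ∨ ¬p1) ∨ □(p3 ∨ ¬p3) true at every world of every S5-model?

Yes, valid

Tableau for the negation ¬(□(p3 ∨ ¬p1) ∨ □(p3 ∨ ¬p3)):
1. ¬(□(p3 ∨ ¬p1) ∨ □(p3 ∨ ¬p3)), w0
2. ¬□(p3 ∨ ¬p1), w0   [¬∨-rule on 1]
3. ¬□(p3 ∨ ¬p3), w0   [¬∨-rule on 1]
4. ¬(p3 ∨ ¬p1), w1   [¬□-rule on 2: fresh world w1, w0Rw1]
5. ¬p3, w1   [¬∨-rule on 4]
6. p1, w1   [¬∨-rule on 4]
7. ¬(p3 ∨ ¬p3), w2   [¬□-rule on 3: fresh world w2, w0Rw2]
8. ¬p3, w2   [¬∨-rule on 7]
9. p3, w2   [¬∨-rule on 7]
Accessibility: w0Rw0, w0Rw1, w0Rw2, w1Rw0, w1Rw1, w1Rw2, w2Rw0, w2Rw1, w2Rw2
Branch closes: p3 and ¬p3 both at w2.
Every branch of the negation's tableau closes; the branch above is one of them.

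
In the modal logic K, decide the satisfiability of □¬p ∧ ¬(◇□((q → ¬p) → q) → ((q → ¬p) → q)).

1. □¬p ∧ ¬(◇□((q → ¬p) → q) → ((q → ¬p) → q)), 0
2. □¬p, 0
3. ¬(◇□((q → ¬p) → q) → ((q → ¬p) → q)), 0
4. ◇□((q → ¬p) → q), 0
5. ¬((q → ¬p) → q), 0
6. q → ¬p, 0
7. ¬q, 0
8. ¬p, 0
9. □((q → ¬p) → q), 1
10. ¬p, 1
Accessibility: 0R1

Yes, satisfiable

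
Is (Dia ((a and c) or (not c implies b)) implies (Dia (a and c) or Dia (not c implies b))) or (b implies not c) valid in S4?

Tableau for the negation not ((Dia ((a and c) or (not c implies b)) implies (Dia (a and c) or Dia (not c implies b))) or (b implies not c)):
1. not ((Dia ((a and c) or (not c implies b)) implies (Dia (a and c) or Dia (not c implies b))) or (b implies not c)), 0
2. not (Dia ((a and c) or (not c implies b)) implies (Dia (a and c) or Dia (not c implies b))), 0   [neg-or-rule on 1]
3. not (b implies not c), 0   [neg-or-rule on 1]
4. Dia ((a and c) or (not c implies b)), 0   [neg-implies-rule on 2]
5. not (Dia (a and c) or Dia (not c implies b)), 0   [neg-implies-rule on 2]
6. b, 0   [neg-implies-rule on 3]
7. c, 0   [neg-implies-rule on 3]
8. not Dia (a and c), 0   [neg-or-rule on 5]
9. not Dia (not c implies b), 0   [neg-or-rule on 5]
10. not (a and c), 0   [neg-Dia-rule on 8 via 0R0]
11. not (not c implies b), 0   [neg-Dia-rule on 9 via 0R0]
12. not c, 0   [neg-implies-rule on 11]
13. not b, 0   [neg-implies-rule on 11]
Accessibility: 0R0
Branch closes: c and not c both at 0.
All branches of the negation close; one closing branch shown above.

Valid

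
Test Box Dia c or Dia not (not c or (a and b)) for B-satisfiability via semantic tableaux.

Satisfiable

1. Box Dia c or Dia not (not c or (a and b)), u
2. Dia not (not c or (a and b)), u   [or-rule on 1 (branches; this branch)]
3. not (not c or (a and b)), v   [Dia-rule on 2: fresh world v, uRv]
4. c, v   [neg-or-rule on 3]
5. not (a and b), v   [neg-or-rule on 3]
6. not b, v   [neg-and-rule on 5 (branches; this branch)]
Accessibility: uRu, uRv, vRu, vRv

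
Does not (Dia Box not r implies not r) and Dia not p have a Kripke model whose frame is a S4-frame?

1. not (Dia Box not r implies not r) and Dia not p, u
2. not (Dia Box not r implies not r), u
3. Dia not p, u
4. Dia Box not r, u
5. r, u
6. not p, v
7. Box not r, w
8. not r, w
Accessibility: uRu, uRv, uRw, vRv, wRw

Yes, satisfiable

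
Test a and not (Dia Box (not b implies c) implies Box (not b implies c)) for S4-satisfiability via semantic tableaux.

1. a and not (Dia Box (not b implies c) implies Box (not b implies c)), w0
2. a, w0   [and-rule on 1]
3. not (Dia Box (not b implies c) implies Box (not b implies c)), w0   [and-rule on 1]
4. Dia Box (not b implies c), w0   [neg-implies-rule on 3]
5. not Box (not b implies c), w0   [neg-implies-rule on 3]
6. Box (not b implies c), w1   [Dia-rule on 4: fresh world w1, w0Rw1]
7. not b implies c, w1   [Box-rule on 6 via w1Rw1]
8. c, w1   [implies-rule on 7 (branches; this branch)]
9. not (not b implies c), w2   [neg-Box-rule on 5: fresh world w2, w0Rw2]
10. not b, w2   [neg-implies-rule on 9]
11. not c, w2   [neg-implies-rule on 9]
Accessibility: w0Rw0, w0Rw1, w0Rw2, w1Rw1, w2Rw2

Satisfiable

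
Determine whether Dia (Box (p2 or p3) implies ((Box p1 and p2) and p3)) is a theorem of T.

Tableau for the negation not Dia (Box (p2 or p3) implies ((Box p1 and p2) and p3)):
1. not Dia (Box (p2 or p3) implies ((Box p1 and p2) and p3)), w0
2. not (Box (p2 or p3) implies ((Box p1 and p2) and p3)), w0
3. Box (p2 or p3), w0
4. not ((Box p1 and p2) and p3), w0
5. p2 or p3, w0
6. not p3, w0
7. p2, w0
Accessibility: w0Rw0
The negation has an open branch (countermodel exists).

Not valid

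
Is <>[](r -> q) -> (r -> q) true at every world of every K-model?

Not valid

Tableau for the negation ~(<>[](r -> q) -> (r -> q)):
1. ~(<>[](r -> q) -> (r -> q)), w0
2. <>[](r -> q), w0
3. ~(r -> q), w0
4. r, w0
5. ~q, w0
6. [](r -> q), w1
Accessibility: w0Rw1
The negation has an open branch (countermodel exists).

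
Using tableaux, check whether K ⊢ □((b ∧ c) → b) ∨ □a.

Yes, valid

Tableau for the negation ¬(□((b ∧ c) → b) ∨ □a):
1. ¬(□((b ∧ c) → b) ∨ □a), u
2. ¬□((b ∧ c) → b), u
3. ¬□a, u
4. ¬((b ∧ c) → b), v
5. b ∧ c, v
6. ¬b, v
7. b, v
8. c, v
Accessibility: uRv
Branch closes: b and ¬b both at v.
All branches of the negation close; one closing branch shown above.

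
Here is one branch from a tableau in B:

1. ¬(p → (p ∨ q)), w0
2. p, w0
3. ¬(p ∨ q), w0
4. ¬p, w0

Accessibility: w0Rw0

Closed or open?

Closed

Both p and ¬p appear at w0.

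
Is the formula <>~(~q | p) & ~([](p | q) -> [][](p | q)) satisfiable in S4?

Unsatisfiable (every branch closes)

1. <>~(~q | p) & ~([](p | q) -> [][](p | q)), u
2. <>~(~q | p), u   [&-rule on 1]
3. ~([](p | q) -> [][](p | q)), u   [&-rule on 1]
4. [](p | q), u   [~->-rule on 3]
5. ~[][](p | q), u   [~->-rule on 3]
6. p | q, u   [[]-rule on 4 via uRu]
7. q, u   [|-rule on 6 (branches; this branch)]
8. ~(~q | p), v   [<>-rule on 2: fresh world v, uRv]
9. q, v   [~|-rule on 8]
10. ~p, v   [~|-rule on 8]
11. p | q, v   [[]-rule on 4 via uRv]
12. ~[](p | q), w   [~[]-rule on 5: fresh world w, uRw]
13. p | q, w   [[]-rule on 4 via uRw]
14. q, w   [|-rule on 13 (branches; this branch)]
15. ~(p | q), x   [~[]-rule on 12: fresh world x, wRx]
16. ~p, x   [~|-rule on 15]
17. ~q, x   [~|-rule on 15]
18. p | q, x   [[]-rule on 4 via uRx]
19. q, x   [|-rule on 18 (branches; this branch)]
Accessibility: uRu, uRv, uRw, uRx, vRv, wRw, wRx, xRx
Branch closes: q and ~q both at x.
All branches of the tableau close; one closing branch shown above.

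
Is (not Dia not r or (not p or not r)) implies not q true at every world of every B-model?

No, not valid

Tableau for the negation not ((not Dia not r or (not p or not r)) implies not q):
1. not ((not Dia not r or (not p or not r)) implies not q), u
2. not Dia not r or (not p or not r), u
3. q, u
4. not p or not r, u
5. not r, u
Accessibility: uRu
The negation has an open branch (countermodel exists).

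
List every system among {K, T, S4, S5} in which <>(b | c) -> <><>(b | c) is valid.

T, S4, S5

K-tableau for the negation ~(<>(b | c) -> <><>(b | c)):
1. ~(<>(b | c) -> <><>(b | c)), w0
2. <>(b | c), w0
3. ~<><>(b | c), w0
4. b | c, w1
5. ~<>(b | c), w1
6. c, w1
Accessibility: w0Rw1
Complete open branch: countermodel on a K-frame, so not valid in K.
T-tableau for the negation ~(<>(b | c) -> <><>(b | c)):
1. ~(<>(b | c) -> <><>(b | c)), w0
2. <>(b | c), w0
3. ~<><>(b | c), w0
4. ~<>(b | c), w0
5. ~(b | c), w0
6. ~b, w0
7. ~c, w0
8. b | c, w1
9. ~<>(b | c), w1
10. ~(b | c), w1
11. ~b, w1
12. ~c, w1
13. c, w1
Accessibility: w0Rw0, w0Rw1, w1Rw1
Branch closes: c and ~c both at w1.
Every branch closes (one shown): valid in T, hence also in S4, S5 (every theorem of T is a theorem of S4 and S5).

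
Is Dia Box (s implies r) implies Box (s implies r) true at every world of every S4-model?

Tableau for the negation not (Dia Box (s implies r) implies Box (s implies r)):
1. not (Dia Box (s implies r) implies Box (s implies r)), 0
2. Dia Box (s implies r), 0
3. not Box (s implies r), 0
4. Box (s implies r), 1
5. s implies r, 1
6. r, 1
7. not (s implies r), 2
8. s, 2
9. not r, 2
Accessibility: 0R0, 0R1, 0R2, 1R1, 2R2
The negation has an open branch (countermodel exists).

Invalid (countermodel exists)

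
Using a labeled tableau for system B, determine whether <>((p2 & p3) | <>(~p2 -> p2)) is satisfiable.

Satisfiable (open branch found)

1. <>((p2 & p3) | <>(~p2 -> p2)), w0
2. (p2 & p3) | <>(~p2 -> p2), w1
3. <>(~p2 -> p2), w1
4. ~p2 -> p2, w2
5. p2, w2
Accessibility: w0Rw0, w0Rw1, w1Rw0, w1Rw1, w1Rw2, w2Rw1, w2Rw2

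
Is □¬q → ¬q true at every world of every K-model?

Invalid (countermodel exists)

Tableau for the negation ¬(□¬q → ¬q):
1. ¬(□¬q → ¬q), w0
2. □¬q, w0   [¬→-rule on 1]
3. q, w0   [¬→-rule on 1]
The negation has an open branch (countermodel exists).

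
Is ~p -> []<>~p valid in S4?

Invalid (countermodel exists)

Tableau for the negation ~(~p -> []<>~p):
1. ~(~p -> []<>~p), u
2. ~p, u
3. ~[]<>~p, u
4. ~<>~p, v
5. p, v
Accessibility: uRu, uRv, vRv
The negation has an open branch (countermodel exists).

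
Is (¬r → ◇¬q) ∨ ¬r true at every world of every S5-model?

Valid

Tableau for the negation ¬((¬r → ◇¬q) ∨ ¬r):
1. ¬((¬r → ◇¬q) ∨ ¬r), w0
2. ¬(¬r → ◇¬q), w0   [¬∨-rule on 1]
3. r, w0   [¬∨-rule on 1]
4. ¬r, w0   [¬→-rule on 2]
5. ¬◇¬q, w0   [¬→-rule on 2]
Accessibility: w0Rw0
Branch closes: r and ¬r both at w0.
Every branch of the negation's tableau closes; the branch above is one of them.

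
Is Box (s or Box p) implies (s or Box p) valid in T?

Yes, valid

Tableau for the negation not (Box (s or Box p) implies (s or Box p)):
1. not (Box (s or Box p) implies (s or Box p)), w0
2. Box (s or Box p), w0
3. not (s or Box p), w0
4. not s, w0
5. not Box p, w0
6. s or Box p, w0
7. Box p, w0
8. p, w0
9. not p, w1
10. s or Box p, w1
11. p, w1
Accessibility: w0Rw0, w0Rw1, w1Rw1
Branch closes: p and not p both at w1.
Every branch of the negation's tableau closes; the branch above is one of them.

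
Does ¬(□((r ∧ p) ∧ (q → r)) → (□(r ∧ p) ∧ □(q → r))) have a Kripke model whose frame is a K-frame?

1. ¬(□((r ∧ p) ∧ (q → r)) → (□(r ∧ p) ∧ □(q → r))), 0
2. □((r ∧ p) ∧ (q → r)), 0
3. ¬(□(r ∧ p) ∧ □(q → r)), 0
4. ¬□(q → r), 0
5. ¬(q → r), 1
6. q, 1
7. ¬r, 1
8. (r ∧ p) ∧ (q → r), 1
9. r ∧ p, 1
10. q → r, 1
11. r, 1
12. p, 1
Accessibility: 0R1
Branch closes: r and ¬r both at 1.
All branches of the tableau close; one closing branch shown above.

Unsatisfiable (every branch closes)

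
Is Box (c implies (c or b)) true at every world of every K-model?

Valid

Tableau for the negation not Box (c implies (c or b)):
1. not Box (c implies (c or b)), 0
2. not (c implies (c or b)), 1
3. c, 1
4. not (c or b), 1
5. not c, 1
6. not b, 1
Accessibility: 0R1
Branch closes: c and not c both at 1.
Every branch of the negation's tableau closes; the branch above is one of them.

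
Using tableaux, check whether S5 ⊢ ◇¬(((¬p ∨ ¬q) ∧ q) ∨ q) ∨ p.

No, not valid

Tableau for the negation ¬(◇¬(((¬p ∨ ¬q) ∧ q) ∨ q) ∨ p):
1. ¬(◇¬(((¬p ∨ ¬q) ∧ q) ∨ q) ∨ p), w0
2. ¬◇¬(((¬p ∨ ¬q) ∧ q) ∨ q), w0
3. ¬p, w0
4. ((¬p ∨ ¬q) ∧ q) ∨ q, w0
5. q, w0
Accessibility: w0Rw0
The negation has an open branch (countermodel exists).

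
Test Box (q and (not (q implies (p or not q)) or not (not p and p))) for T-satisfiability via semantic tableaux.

1. Box (q and (not (q implies (p or not q)) or not (not p and p))), u
2. q and (not (q implies (p or not q)) or not (not p and p)), u
3. q, u
4. not (q implies (p or not q)) or not (not p and p), u
5. not (not p and p), u
6. not p, u
Accessibility: uRu

Satisfiable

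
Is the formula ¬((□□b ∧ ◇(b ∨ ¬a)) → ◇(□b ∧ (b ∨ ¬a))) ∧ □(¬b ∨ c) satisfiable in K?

No, unsatisfiable

1. ¬((□□b ∧ ◇(b ∨ ¬a)) → ◇(□b ∧ (b ∨ ¬a))) ∧ □(¬b ∨ c), w0
2. ¬((□□b ∧ ◇(b ∨ ¬a)) → ◇(□b ∧ (b ∨ ¬a))), w0
3. □(¬b ∨ c), w0
4. □□b ∧ ◇(b ∨ ¬a), w0
5. ¬◇(□b ∧ (b ∨ ¬a)), w0
6. □□b, w0
7. ◇(b ∨ ¬a), w0
8. b ∨ ¬a, w1
9. ¬b ∨ c, w1
10. ¬(□b ∧ (b ∨ ¬a)), w1
11. □b, w1
12. ¬a, w1
13. c, w1
14. ¬□b, w1
15. ¬b, w2
16. b, w2
Accessibility: w0Rw1, w1Rw2
Branch closes: b and ¬b both at w2.
Every branch closes; the branch above is one of them.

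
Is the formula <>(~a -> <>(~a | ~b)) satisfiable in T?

1. <>(~a -> <>(~a | ~b)), u
2. ~a -> <>(~a | ~b), v
3. <>(~a | ~b), v
4. ~a | ~b, w
5. ~b, w
Accessibility: uRu, uRv, vRv, vRw, wRw

Yes, satisfiable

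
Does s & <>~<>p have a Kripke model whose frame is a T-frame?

Satisfiable

1. s & <>~<>p, u
2. s, u   [&-rule on 1]
3. <>~<>p, u   [&-rule on 1]
4. ~<>p, v   [<>-rule on 3: fresh world v, uRv]
5. ~p, v   [~<>-rule on 4 via vRv]
Accessibility: uRu, uRv, vRv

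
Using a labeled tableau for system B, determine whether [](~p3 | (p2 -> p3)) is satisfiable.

Satisfiable (open branch found)

1. [](~p3 | (p2 -> p3)), u
2. ~p3 | (p2 -> p3), u
3. p2 -> p3, u
4. p3, u
Accessibility: uRu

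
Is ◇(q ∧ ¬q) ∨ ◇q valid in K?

Tableau for the negation ¬(◇(q ∧ ¬q) ∨ ◇q):
1. ¬(◇(q ∧ ¬q) ∨ ◇q), 0
2. ¬◇(q ∧ ¬q), 0
3. ¬◇q, 0
The negation has an open branch (countermodel exists).

No, not valid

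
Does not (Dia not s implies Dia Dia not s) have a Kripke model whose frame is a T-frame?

1. not (Dia not s implies Dia Dia not s), 0
2. Dia not s, 0   [neg-implies-rule on 1]
3. not Dia Dia not s, 0   [neg-implies-rule on 1]
4. not Dia not s, 0   [neg-Dia-rule on 3 via 0R0]
5. s, 0   [neg-Dia-rule on 4 via 0R0]
6. not s, 1   [Dia-rule on 2: fresh world 1, 0R1]
7. not Dia not s, 1   [neg-Dia-rule on 3 via 0R1]
8. s, 1   [neg-Dia-rule on 4 via 0R1]
Accessibility: 0R0, 0R1, 1R1
Branch closes: s and not s both at 1.
All branches of the tableau close; one closing branch shown above.

Unsatisfiable (every branch closes)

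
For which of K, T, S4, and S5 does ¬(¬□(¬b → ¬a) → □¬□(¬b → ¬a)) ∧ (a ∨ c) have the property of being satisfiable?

K, T, S4

S4-tableau for the formula:
1. ¬(¬□(¬b → ¬a) → □¬□(¬b → ¬a)) ∧ (a ∨ c), 0
2. ¬(¬□(¬b → ¬a) → □¬□(¬b → ¬a)), 0   [∧-rule on 1]
3. a ∨ c, 0   [∧-rule on 1]
4. ¬□(¬b → ¬a), 0   [¬→-rule on 2]
5. ¬□¬□(¬b → ¬a), 0   [¬→-rule on 2]
6. c, 0   [∨-rule on 3 (branches; this branch)]
7. ¬(¬b → ¬a), 1   [¬□-rule on 4: fresh world 1, 0R1]
8. ¬b, 1   [¬→-rule on 7]
9. a, 1   [¬→-rule on 7]
10. □(¬b → ¬a), 2   [¬□-rule on 5: fresh world 2, 0R2]
11. ¬b → ¬a, 2   [□-rule on 10 via 2R2]
12. ¬a, 2   [→-rule on 11 (branches; this branch)]
Accessibility: 0R0, 0R1, 0R2, 1R1, 2R2
Complete open branch: satisfiable in S4, hence also in K, T (this S4-model is also a K-model and a T-model).
S5-tableau for the formula:
1. ¬(¬□(¬b → ¬a) → □¬□(¬b → ¬a)) ∧ (a ∨ c), 0
2. ¬(¬□(¬b → ¬a) → □¬□(¬b → ¬a)), 0   [∧-rule on 1]
3. a ∨ c, 0   [∧-rule on 1]
4. ¬□(¬b → ¬a), 0   [¬→-rule on 2]
5. ¬□¬□(¬b → ¬a), 0   [¬→-rule on 2]
6. c, 0   [∨-rule on 3 (branches; this branch)]
7. ¬(¬b → ¬a), 1   [¬□-rule on 4: fresh world 1, 0R1]
8. ¬b, 1   [¬→-rule on 7]
9. a, 1   [¬→-rule on 7]
10. □(¬b → ¬a), 2   [¬□-rule on 5: fresh world 2, 0R2]
11. ¬b → ¬a, 0   [□-rule on 10 via 2R0]
12. ¬b → ¬a, 1   [□-rule on 10 via 2R1]
13. ¬b → ¬a, 2   [□-rule on 10 via 2R2]
14. ¬a, 0   [→-rule on 11 (branches; this branch)]
15. ¬a, 1   [→-rule on 12 (branches; this branch)]
Accessibility: 0R0, 0R1, 0R2, 1R0, 1R1, 1R2, 2R0, 2R1, 2R2
Branch closes: a and ¬a both at 1.
Every branch closes (one shown): unsatisfiable in S5.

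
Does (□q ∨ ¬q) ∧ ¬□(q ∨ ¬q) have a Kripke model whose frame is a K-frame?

1. (□q ∨ ¬q) ∧ ¬□(q ∨ ¬q), 0
2. □q ∨ ¬q, 0   [∧-rule on 1]
3. ¬□(q ∨ ¬q), 0   [∧-rule on 1]
4. ¬q, 0   [∨-rule on 2 (branches; this branch)]
5. ¬(q ∨ ¬q), 1   [¬□-rule on 3: fresh world 1, 0R1]
6. ¬q, 1   [¬∨-rule on 5]
7. q, 1   [¬∨-rule on 5]
Accessibility: 0R1
Branch closes: q and ¬q both at 1.
All branches of the tableau close; one closing branch shown above.

Unsatisfiable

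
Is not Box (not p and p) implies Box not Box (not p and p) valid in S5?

Valid

Tableau for the negation not (not Box (not p and p) implies Box not Box (not p and p)):
1. not (not Box (not p and p) implies Box not Box (not p and p)), w0
2. not Box (not p and p), w0
3. not Box not Box (not p and p), w0
4. not (not p and p), w1
5. not p, w1
6. Box (not p and p), w2
7. not p and p, w0
8. not p, w0
9. p, w0
Accessibility: w0Rw0, w0Rw1, w0Rw2, w1Rw0, w1Rw1, w1Rw2, w2Rw0, w2Rw1, w2Rw2
Branch closes: p and not p both at w0.
All branches of the negation close; one closing branch shown above.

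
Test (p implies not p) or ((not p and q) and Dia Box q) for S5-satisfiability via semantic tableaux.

Yes, satisfiable

1. (p implies not p) or ((not p and q) and Dia Box q), u
2. (not p and q) and Dia Box q, u
3. not p and q, u
4. Dia Box q, u
5. not p, u
6. q, u
7. Box q, v
8. q, v
Accessibility: uRu, uRv, vRu, vRv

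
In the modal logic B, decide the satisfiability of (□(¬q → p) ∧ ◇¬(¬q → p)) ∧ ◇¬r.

Unsatisfiable (every branch closes)

1. (□(¬q → p) ∧ ◇¬(¬q → p)) ∧ ◇¬r, w0
2. □(¬q → p) ∧ ◇¬(¬q → p), w0   [∧-rule on 1]
3. ◇¬r, w0   [∧-rule on 1]
4. □(¬q → p), w0   [∧-rule on 2]
5. ◇¬(¬q → p), w0   [∧-rule on 2]
6. ¬q → p, w0   [□-rule on 4 via w0Rw0]
7. p, w0   [→-rule on 6 (branches; this branch)]
8. ¬r, w1   [◇-rule on 3: fresh world w1, w0Rw1]
9. ¬q → p, w1   [□-rule on 4 via w0Rw1]
10. p, w1   [→-rule on 9 (branches; this branch)]
11. ¬(¬q → p), w2   [◇-rule on 5: fresh world w2, w0Rw2]
12. ¬q, w2   [¬→-rule on 11]
13. ¬p, w2   [¬→-rule on 11]
14. ¬q → p, w2   [□-rule on 4 via w0Rw2]
15. p, w2   [→-rule on 14 (branches; this branch)]
Accessibility: w0Rw0, w0Rw1, w0Rw2, w1Rw0, w1Rw1, w2Rw0, w2Rw2
Branch closes: p and ¬p both at w2.
All branches of the tableau close; one closing branch shown above.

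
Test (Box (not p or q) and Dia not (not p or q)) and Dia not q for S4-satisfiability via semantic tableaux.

Unsatisfiable

1. (Box (not p or q) and Dia not (not p or q)) and Dia not q, 0
2. Box (not p or q) and Dia not (not p or q), 0
3. Dia not q, 0
4. Box (not p or q), 0
5. Dia not (not p or q), 0
6. not p or q, 0
7. q, 0
8. not q, 1
9. not p or q, 1
10. not p, 1
11. not (not p or q), 2
12. p, 2
13. not q, 2
14. not p or q, 2
15. q, 2
Accessibility: 0R0, 0R1, 0R2, 1R1, 2R2
Branch closes: q and not q both at 2.
All branches of the tableau close; one closing branch shown above.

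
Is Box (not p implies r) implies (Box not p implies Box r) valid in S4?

Tableau for the negation not (Box (not p implies r) implies (Box not p implies Box r)):
1. not (Box (not p implies r) implies (Box not p implies Box r)), u
2. Box (not p implies r), u
3. not (Box not p implies Box r), u
4. Box not p, u
5. not Box r, u
6. not p implies r, u
7. not p, u
8. r, u
9. not r, v
10. not p implies r, v
11. not p, v
12. r, v
Accessibility: uRu, uRv, vRv
Branch closes: r and not r both at v.
All branches of the negation close; one closing branch shown above.

Yes, valid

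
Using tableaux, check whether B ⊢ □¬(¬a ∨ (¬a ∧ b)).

Tableau for the negation ¬□¬(¬a ∨ (¬a ∧ b)):
1. ¬□¬(¬a ∨ (¬a ∧ b)), w0
2. ¬a ∨ (¬a ∧ b), w1
3. ¬a ∧ b, w1
4. ¬a, w1
5. b, w1
Accessibility: w0Rw0, w0Rw1, w1Rw0, w1Rw1
The negation has an open branch (countermodel exists).

No, not valid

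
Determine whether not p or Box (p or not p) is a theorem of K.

Tableau for the negation not (not p or Box (p or not p)):
1. not (not p or Box (p or not p)), 0
2. p, 0
3. not Box (p or not p), 0
4. not (p or not p), 1
5. not p, 1
6. p, 1
Accessibility: 0R1
Branch closes: p and not p both at 1.
All branches of the negation close; one closing branch shown above.

Valid in K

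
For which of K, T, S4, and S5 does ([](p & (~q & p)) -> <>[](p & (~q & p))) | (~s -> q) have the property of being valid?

T-tableau for the negation ~(([](p & (~q & p)) -> <>[](p & (~q & p))) | (~s -> q)):
1. ~(([](p & (~q & p)) -> <>[](p & (~q & p))) | (~s -> q)), 0
2. ~([](p & (~q & p)) -> <>[](p & (~q & p))), 0
3. ~(~s -> q), 0
4. [](p & (~q & p)), 0
5. ~<>[](p & (~q & p)), 0
6. ~s, 0
7. ~q, 0
8. p & (~q & p), 0
9. p, 0
10. ~q & p, 0
11. ~[](p & (~q & p)), 0
12. ~(p & (~q & p)), 1
13. p & (~q & p), 1
14. p, 1
15. ~q & p, 1
16. ~q, 1
17. ~[](p & (~q & p)), 1
18. ~(~q & p), 1
19. ~p, 1
Accessibility: 0R0, 0R1, 1R1
Branch closes: p and ~p both at 1.
Every branch closes (one shown): valid in T, hence also in S4, S5 (every theorem of T is a theorem of S4 and S5).
K-tableau for the negation ~(([](p & (~q & p)) -> <>[](p & (~q & p))) | (~s -> q)):
1. ~(([](p & (~q & p)) -> <>[](p & (~q & p))) | (~s -> q)), 0
2. ~([](p & (~q & p)) -> <>[](p & (~q & p))), 0
3. ~(~s -> q), 0
4. [](p & (~q & p)), 0
5. ~<>[](p & (~q & p)), 0
6. ~s, 0
7. ~q, 0
Complete open branch: countermodel on a K-frame, so not valid in K.

T, S4, S5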